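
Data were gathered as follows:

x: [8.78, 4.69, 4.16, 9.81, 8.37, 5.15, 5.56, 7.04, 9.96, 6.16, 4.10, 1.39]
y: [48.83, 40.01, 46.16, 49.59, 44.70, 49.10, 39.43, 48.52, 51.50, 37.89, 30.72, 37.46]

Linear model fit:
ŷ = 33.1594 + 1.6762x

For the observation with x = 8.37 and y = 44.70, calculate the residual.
Residual = -2.4892

The residual is the difference between the actual value and the predicted value:

Residual = y - ŷ

Step 1: Calculate predicted value
ŷ = 33.1594 + 1.6762 × 8.37
ŷ = 47.1892

Step 2: Calculate residual
Residual = 44.70 - 47.1892
Residual = -2.4892

The residual is negative, so the observed y = 44.70 sits below the regression line (the line overestimates it by 2.4892).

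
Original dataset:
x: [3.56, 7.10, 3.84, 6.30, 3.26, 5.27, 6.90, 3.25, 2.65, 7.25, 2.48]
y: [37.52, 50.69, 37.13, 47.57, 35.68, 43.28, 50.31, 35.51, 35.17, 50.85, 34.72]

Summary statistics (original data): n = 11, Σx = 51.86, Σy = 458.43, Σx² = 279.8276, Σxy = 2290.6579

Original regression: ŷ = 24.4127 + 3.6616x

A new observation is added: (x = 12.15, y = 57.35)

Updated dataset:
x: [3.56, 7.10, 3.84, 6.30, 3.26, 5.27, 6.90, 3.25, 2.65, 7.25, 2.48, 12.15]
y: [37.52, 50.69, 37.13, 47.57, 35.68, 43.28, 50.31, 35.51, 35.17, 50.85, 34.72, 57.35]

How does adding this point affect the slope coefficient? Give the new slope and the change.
New slope β₁ = 2.7462 versus 3.6616 before: a change of -0.9154 (-25.0%).

The new point has HIGH LEVERAGE: x = 12.15 is far from the original mean x̄ = 51.86/11 ≈ 4.71 (original range [2.48, 7.25]).

Step 1: Update the sums with the new point (n goes from 11 to 12)
Σx  = 51.86 + 12.15 = 64.01
Σy  = 458.43 + 57.35 = 515.78
Σx² = 279.8276 + 12.15² = 279.8276 + 147.6225 = 427.4501
Σxy = 2290.6579 + 12.15×57.35 = 2290.6579 + 696.8025 = 2987.4604

Step 2: Recompute the slope with b₁ = (nΣxy − ΣxΣy) / (nΣx² − (Σx)²)
Numerator   = 12×2987.4604 − 64.01×515.78 = 35849.5248 − 33015.0778 = 2834.4470
Denominator = 12×427.4501 − 64.01² = 5129.4012 − 4097.2801 = 1032.1211
b₁(new) = 2834.4470 / 1032.1211 = 2.7462

(Same formula on the original sums: (11×2290.6579 − 51.86×458.43) / (11×279.8276 − 51.86²) = 1423.0571 / 388.6440 = 3.6616, matching the given fit.)

Step 3: Change in slope
Δβ₁ = 2.7462 − 3.6616 = -0.9154
Relative change = -0.9154 / 3.6616 × 100% = -25.0%
→ the slope decreases when the point is added.

A high-leverage point only changes the slope if it is off the original line; here y = 57.35 is below the original trend, so the slope decreases.
In practice: refit with and without it and report both if conclusions differ; investigate whether it comes from the same population as the rest of the sample.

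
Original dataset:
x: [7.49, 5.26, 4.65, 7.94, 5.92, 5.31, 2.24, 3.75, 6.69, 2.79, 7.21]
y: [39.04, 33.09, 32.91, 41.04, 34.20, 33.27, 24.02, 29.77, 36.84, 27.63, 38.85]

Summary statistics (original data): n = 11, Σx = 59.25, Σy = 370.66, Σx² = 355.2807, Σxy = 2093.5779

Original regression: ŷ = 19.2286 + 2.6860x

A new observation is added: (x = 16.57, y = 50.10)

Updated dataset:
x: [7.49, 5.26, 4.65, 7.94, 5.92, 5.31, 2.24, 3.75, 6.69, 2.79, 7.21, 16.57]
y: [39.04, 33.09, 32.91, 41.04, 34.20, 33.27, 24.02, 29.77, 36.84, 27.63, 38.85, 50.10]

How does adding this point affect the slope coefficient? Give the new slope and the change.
New slope β₁ = 1.7590 versus 2.6860 before: a change of -0.9270 (-34.5%).

x = 16.57 lies well outside the original x-range [2.24, 7.94] (x̄ ≈ 5.39), so this observation has high leverage and can move the slope substantially.

Step 1: Update the sums with the new point (n goes from 11 to 12)
Σx  = 59.25 + 16.57 = 75.82
Σy  = 370.66 + 50.10 = 420.76
Σx² = 355.2807 + 16.57² = 355.2807 + 274.5649 = 629.8456
Σxy = 2093.5779 + 16.57×50.10 = 2093.5779 + 830.1570 = 2923.7349

Step 2: Recompute the slope with b₁ = (nΣxy − ΣxΣy) / (nΣx² − (Σx)²)
Numerator   = 12×2923.7349 − 75.82×420.76 = 35084.8188 − 31902.0232 = 3182.7956
Denominator = 12×629.8456 − 75.82² = 7558.1472 − 5748.6724 = 1809.4748
b₁(new) = 3182.7956 / 1809.4748 = 1.7590

(Same formula on the original sums: (11×2093.5779 − 59.25×370.66) / (11×355.2807 − 59.25²) = 1067.7519 / 397.5252 = 2.6860, matching the given fit.)

Step 3: Change in slope
Δβ₁ = 1.7590 − 2.6860 = -0.9270
Relative change = -0.9270 / 2.6860 × 100% = -34.5%
→ the slope decreases when the point is added.

Because the point sits below the extension of the original line at a high-leverage x, it tilts the fit down.
In practice: investigate whether it comes from the same population as the rest of the sample; examine leverage (hᵢ) and Cook's distance rather than deleting it automatically.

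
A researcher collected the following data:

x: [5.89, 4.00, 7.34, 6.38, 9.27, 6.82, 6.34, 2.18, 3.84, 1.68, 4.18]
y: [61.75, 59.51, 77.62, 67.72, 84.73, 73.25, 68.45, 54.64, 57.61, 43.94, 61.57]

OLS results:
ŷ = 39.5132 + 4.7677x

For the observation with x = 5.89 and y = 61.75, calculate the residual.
Residual = -5.8450

The residual is the difference between the actual value and the predicted value:

Residual = y - ŷ

Step 1: Calculate predicted value
ŷ = 39.5132 + 4.7677 × 5.89
ŷ = 67.5950

Step 2: Calculate residual
Residual = 61.75 - 67.5950
Residual = -5.8450

Sign check: y < ŷ, so the point is below the line and the fit overestimates here.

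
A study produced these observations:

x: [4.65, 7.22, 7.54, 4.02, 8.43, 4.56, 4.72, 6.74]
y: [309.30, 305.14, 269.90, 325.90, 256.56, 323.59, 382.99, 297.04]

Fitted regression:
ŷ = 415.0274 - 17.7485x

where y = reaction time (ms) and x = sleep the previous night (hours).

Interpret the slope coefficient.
On average, reaction time is about 17.7485 ms lower for every extra hour of sleep.

The slope β₁ = -17.7485 gives the rate at which the fitted reaction time changes with sleep.

Interpretation:
- Sleep up by 1 hour → predicted reaction time decreases by 17.7485 ms
- The effect is assumed constant over the observed range of x (linearity)
- The slope describes association in these data, not necessarily a causal effect

(β₀ = 415.0274 is the fitted value at x = 0 and is not part of the slope interpretation.)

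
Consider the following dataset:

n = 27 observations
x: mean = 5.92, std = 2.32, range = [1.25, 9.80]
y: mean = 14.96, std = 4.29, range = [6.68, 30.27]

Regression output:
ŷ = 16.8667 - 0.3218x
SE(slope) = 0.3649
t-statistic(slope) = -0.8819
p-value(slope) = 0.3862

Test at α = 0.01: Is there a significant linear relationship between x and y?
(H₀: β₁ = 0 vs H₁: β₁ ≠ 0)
p-value = 0.3862 ≥ α = 0.01, so we fail to reject H₀. The relationship is not significant.

Hypothesis test for the slope coefficient:

H₀: β₁ = 0 (no linear relationship)
H₁: β₁ ≠ 0 (linear relationship exists)

Test statistic: t = β̂₁ / SE(β̂₁) = -0.3218 / 0.3649 = -0.8819

With df = 25, the two-sided p-value for |t| = 0.8819 is 0.3862.

Decision rule: reject H₀ if p-value < α.
p-value = 0.3862 ≥ α = 0.01 → fail to reject H₀.

Conclusion: the linear association between x and y is not significant at the 1% level.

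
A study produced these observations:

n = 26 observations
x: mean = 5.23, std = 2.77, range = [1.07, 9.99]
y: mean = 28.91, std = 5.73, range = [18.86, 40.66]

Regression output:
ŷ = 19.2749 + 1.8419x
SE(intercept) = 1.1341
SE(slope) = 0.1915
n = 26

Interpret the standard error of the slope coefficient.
SE(slope) = 0.1915 measures the uncertainty in the estimated slope. The coefficient is estimated precisely (SE/|β̂₁| = 10.4%).

SE(β̂₁) = 0.1915 says: if we drew many samples of n = 26 from the same population and refit each time, the fitted slopes would scatter with a standard deviation of roughly 0.1915 around the true β₁.

Relative precision:
- SE / |β̂₁| = 0.1915 / 1.8419 = 10.4%
- Rule of thumb (under 20%: precise; 20% to under 50%: moderately precise; 50% or more: imprecise) → precise

Link to the t-test: t = β̂₁ / SE(β̂₁) = 1.8419 / 0.1915 = 9.6183, the statistic for H₀: β₁ = 0.

What drives SE(β̂₁): larger n (here n = 26) → smaller SE; wider spread of x values → smaller SE.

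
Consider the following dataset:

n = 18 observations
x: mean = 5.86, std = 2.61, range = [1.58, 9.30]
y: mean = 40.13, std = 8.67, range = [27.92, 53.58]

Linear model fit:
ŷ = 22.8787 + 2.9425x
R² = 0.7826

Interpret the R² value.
About 78.26% of the variability in y is accounted for by the regression on x (R² = 0.7826) — a strong linear fit.

The coefficient of determination R² is the fraction of the total variation in y that the fitted line accounts for.

Here R² = 0.7826:
- Explained: 78.26% of the variation in y
- Unexplained (residual): 100% − 78.26% = 21.74%
- Rule of thumb (below 0.3 weak; 0.3 to below 0.7 moderate; 0.7 and above strong) → strong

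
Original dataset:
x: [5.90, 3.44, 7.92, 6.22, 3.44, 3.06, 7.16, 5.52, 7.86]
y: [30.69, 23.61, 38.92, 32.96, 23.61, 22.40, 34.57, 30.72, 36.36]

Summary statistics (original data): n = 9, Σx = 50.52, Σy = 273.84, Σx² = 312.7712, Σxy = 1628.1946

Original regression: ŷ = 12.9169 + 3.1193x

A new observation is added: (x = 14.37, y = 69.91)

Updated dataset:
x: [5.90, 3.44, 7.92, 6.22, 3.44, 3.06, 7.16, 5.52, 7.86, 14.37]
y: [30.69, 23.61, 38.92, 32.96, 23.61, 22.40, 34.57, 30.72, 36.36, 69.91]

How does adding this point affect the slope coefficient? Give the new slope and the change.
New slope β₁ = 4.0959 versus 3.1193 before: a change of +0.9766 (+31.3%).

The new point has HIGH LEVERAGE: x = 14.37 is far from the original mean x̄ = 50.52/9 ≈ 5.61 (original range [3.06, 7.92]).

Step 1: Update the sums with the new point (n goes from 9 to 10)
Σx  = 50.52 + 14.37 = 64.89
Σy  = 273.84 + 69.91 = 343.75
Σx² = 312.7712 + 14.37² = 312.7712 + 206.4969 = 519.2681
Σxy = 1628.1946 + 14.37×69.91 = 1628.1946 + 1004.6067 = 2632.8013

Step 2: Recompute the slope with b₁ = (nΣxy − ΣxΣy) / (nΣx² − (Σx)²)
Numerator   = 10×2632.8013 − 64.89×343.75 = 26328.0130 − 22305.9375 = 4022.0755
Denominator = 10×519.2681 − 64.89² = 5192.6810 − 4210.7121 = 981.9689
b₁(new) = 4022.0755 / 981.9689 = 4.0959

(Same formula on the original sums: (9×1628.1946 − 50.52×273.84) / (9×312.7712 − 50.52²) = 819.3546 / 262.6704 = 3.1193, matching the given fit.)

Step 3: Change in slope
Δβ₁ = 4.0959 − 3.1193 = +0.9766
Relative change = +0.9766 / 3.1193 × 100% = +31.3%
→ the slope increases when the point is added.

Because the point sits above the extension of the original line at a high-leverage x, it tilts the fit up.
In practice: investigate whether it comes from the same population as the rest of the sample; examine leverage (hᵢ) and Cook's distance rather than deleting it automatically.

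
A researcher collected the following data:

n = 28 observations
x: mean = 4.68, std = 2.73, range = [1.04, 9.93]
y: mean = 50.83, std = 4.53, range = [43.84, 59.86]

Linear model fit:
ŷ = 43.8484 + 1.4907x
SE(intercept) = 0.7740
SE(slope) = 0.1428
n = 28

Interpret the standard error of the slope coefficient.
The slope 1.4907 is pinned down to within about ±0.1428 (one SE) by these data — relative uncertainty 9.6%, i.e. precise.

SE(β̂₁) = 0.1428 says: if we drew many samples of n = 28 from the same population and refit each time, the fitted slopes would scatter with a standard deviation of roughly 0.1428 around the true β₁.

Relative precision:
- SE / |β̂₁| = 0.1428 / 1.4907 = 9.6%
- Rule of thumb (under 20%: precise; 20% to under 50%: moderately precise; 50% or more: imprecise) → precise

Link to the t-test: t = β̂₁ / SE(β̂₁) = 1.4907 / 0.1428 = 10.4391, the statistic for H₀: β₁ = 0.

What drives SE(β̂₁): larger n (here n = 28) → smaller SE; wider spread of x values → smaller SE.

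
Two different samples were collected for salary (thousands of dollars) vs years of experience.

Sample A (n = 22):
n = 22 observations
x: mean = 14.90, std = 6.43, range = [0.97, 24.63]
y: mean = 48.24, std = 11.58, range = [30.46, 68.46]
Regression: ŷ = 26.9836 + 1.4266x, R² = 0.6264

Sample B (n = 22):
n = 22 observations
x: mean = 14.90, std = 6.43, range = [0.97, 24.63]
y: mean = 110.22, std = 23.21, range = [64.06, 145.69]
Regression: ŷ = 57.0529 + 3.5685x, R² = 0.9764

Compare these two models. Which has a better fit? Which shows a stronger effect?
Model B has the better fit (R² = 0.9764 vs 0.6264). Model B shows the stronger effect (|β₁| = 3.5685 vs 1.4266).

Model Comparison:

Goodness of fit (R²):
- Model A: R² = 0.6264 → 62.64% of variance in salary explained
- Model B: R² = 0.9764 → 97.64% of variance in salary explained
- 0.9764 > 0.6264 → Model B has the better fit

Strength of effect — compare |β₁|:
- Model A: β₁ = 1.4266 → predicted salary rises 1.4266 thousand dollars per additional year of experience
- Model B: β₁ = 3.5685 → predicted salary rises 3.5685 thousand dollars per additional year of experience
- |1.4266| < |3.5685| → Model B shows the stronger marginal effect

Notes:
- The two samples could reflect different populations, time periods, or measurement quality.
- R² measures how tightly points cluster around the line; β₁ measures how steep the line is — they answer different questions.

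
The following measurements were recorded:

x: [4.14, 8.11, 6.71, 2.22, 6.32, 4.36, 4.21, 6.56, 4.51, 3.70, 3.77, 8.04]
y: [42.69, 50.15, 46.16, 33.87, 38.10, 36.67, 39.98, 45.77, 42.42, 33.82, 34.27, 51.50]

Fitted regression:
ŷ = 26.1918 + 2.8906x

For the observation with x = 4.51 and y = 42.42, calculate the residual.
Residual = 3.1916

The residual is the difference between the actual value and the predicted value:

Residual = y - ŷ

Step 1: Calculate predicted value
ŷ = 26.1918 + 2.8906 × 4.51
ŷ = 39.2284

Step 2: Calculate residual
Residual = 42.42 - 39.2284
Residual = 3.1916

Interpretation: the model underestimates the actual value by 3.1916 at this point (positive residual → observation lies above the fitted line).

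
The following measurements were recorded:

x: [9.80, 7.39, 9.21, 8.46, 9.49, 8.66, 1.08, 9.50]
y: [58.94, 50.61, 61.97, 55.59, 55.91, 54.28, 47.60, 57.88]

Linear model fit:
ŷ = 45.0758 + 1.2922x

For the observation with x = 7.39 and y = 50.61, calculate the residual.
Residual = -4.0152

The residual is the difference between the actual value and the predicted value:

Residual = y - ŷ

Step 1: Calculate predicted value
ŷ = 45.0758 + 1.2922 × 7.39
ŷ = 54.6252

Step 2: Calculate residual
Residual = 50.61 - 54.6252
Residual = -4.0152

Sign check: y < ŷ, so the point is below the line and the fit overestimates here.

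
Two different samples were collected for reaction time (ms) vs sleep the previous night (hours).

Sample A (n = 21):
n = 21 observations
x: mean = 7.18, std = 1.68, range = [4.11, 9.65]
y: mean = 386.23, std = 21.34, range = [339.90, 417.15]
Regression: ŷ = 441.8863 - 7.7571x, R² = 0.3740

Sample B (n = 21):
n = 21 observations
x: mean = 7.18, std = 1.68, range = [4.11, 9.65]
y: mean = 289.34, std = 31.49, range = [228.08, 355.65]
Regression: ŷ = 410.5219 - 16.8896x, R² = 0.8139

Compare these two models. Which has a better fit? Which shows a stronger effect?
Model B has the better fit (R² = 0.8139 vs 0.3740). Model B shows the stronger effect (|β₁| = 16.8896 vs 7.7571).

Model Comparison:

Goodness of fit (R²):
- Model A: R² = 0.3740 → 37.40% of variance in reaction time explained
- Model B: R² = 0.8139 → 81.39% of variance in reaction time explained
- 0.8139 > 0.3740 → Model B has the better fit

Effect size (slope magnitude):
- Model A: β₁ = -7.7571 → predicted reaction time falls 7.7571 ms per additional hour of sleep
- Model B: β₁ = -16.8896 → predicted reaction time falls 16.8896 ms per additional hour of sleep
- |-7.7571| < |-16.8896| → Model B shows the stronger marginal effect

Notes:
- The two samples could reflect different populations, time periods, or measurement quality.
- A steeper slope doesn't make a better model if the scatter around the line is large.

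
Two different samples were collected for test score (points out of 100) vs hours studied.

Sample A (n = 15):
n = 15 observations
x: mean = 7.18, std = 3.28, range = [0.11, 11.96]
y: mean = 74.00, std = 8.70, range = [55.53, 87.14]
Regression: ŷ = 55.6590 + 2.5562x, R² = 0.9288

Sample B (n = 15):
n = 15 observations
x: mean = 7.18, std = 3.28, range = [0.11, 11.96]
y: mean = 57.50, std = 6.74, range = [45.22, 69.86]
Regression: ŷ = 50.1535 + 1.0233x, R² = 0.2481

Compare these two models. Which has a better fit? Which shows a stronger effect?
Model A has the better fit (R² = 0.9288 vs 0.2481). Model A shows the stronger effect (|β₁| = 2.5562 vs 1.0233).

Model Comparison:

Which explains more variance? (R²)
- Model A: R² = 0.9288 → 92.88% of variance in test score explained
- Model B: R² = 0.2481 → 24.81% of variance in test score explained
- 0.9288 > 0.2481 → Model A has the better fit

Effect size (slope magnitude):
- Model A: β₁ = 2.5562 → predicted test score rises 2.5562 points per additional hour of study time
- Model B: β₁ = 1.0233 → predicted test score rises 1.0233 points per additional hour of study time
- |2.5562| > |1.0233| → Model A shows the stronger marginal effect

Note: A better fit (higher R²) doesn't necessarily mean a more important relationship.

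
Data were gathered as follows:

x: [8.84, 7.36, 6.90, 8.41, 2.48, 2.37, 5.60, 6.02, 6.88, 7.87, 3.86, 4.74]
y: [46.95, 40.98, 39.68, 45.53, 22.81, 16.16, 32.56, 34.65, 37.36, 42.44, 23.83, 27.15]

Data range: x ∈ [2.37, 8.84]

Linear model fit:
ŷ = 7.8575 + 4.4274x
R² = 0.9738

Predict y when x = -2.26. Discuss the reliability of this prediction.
ŷ = -2.1484 (extrapolation — x = -2.26 lies outside [2.37, 8.84], so reliability is low).

Prediction calculation:
ŷ = 7.8575 + 4.4274 × (-2.26)
ŷ = -2.1484

Reliability:
- Data range: x ∈ [2.37, 8.84]
- Prediction point: x = -2.26 is 4.63 units below the observed range → this is EXTRAPOLATION, not interpolation

Why that matters here:
- The linear relationship may not hold outside the observed range
- There are no observations near this x to validate the fitted line there

A defensible statement: 'if the linear trend continued to x = -2.26, y would be about -2.1484' — the premise is untested.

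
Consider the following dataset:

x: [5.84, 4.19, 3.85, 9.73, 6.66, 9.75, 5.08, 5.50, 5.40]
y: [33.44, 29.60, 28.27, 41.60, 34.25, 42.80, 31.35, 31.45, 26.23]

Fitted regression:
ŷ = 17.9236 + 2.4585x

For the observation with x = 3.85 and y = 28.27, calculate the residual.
Residual = 0.8812

The residual is the difference between the actual value and the predicted value:

Residual = y - ŷ

Step 1: Calculate predicted value
ŷ = 17.9236 + 2.4585 × 3.85
ŷ = 27.3888

Step 2: Calculate residual
Residual = 28.27 - 27.3888
Residual = 0.8812

Interpretation: the model underestimates the actual value by 0.8812 at this point (positive residual → observation lies above the fitted line).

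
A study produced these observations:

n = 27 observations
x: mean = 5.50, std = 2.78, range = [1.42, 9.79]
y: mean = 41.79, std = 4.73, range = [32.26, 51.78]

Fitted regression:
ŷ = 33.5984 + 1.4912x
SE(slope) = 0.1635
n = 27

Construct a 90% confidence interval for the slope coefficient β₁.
The 90% CI for β₁ is (1.2119, 1.7705)

Confidence interval for the slope:

The 90% CI for β₁ is: β̂₁ ± t*(α/2, n-2) × SE(β̂₁)

Step 1: Find critical t-value
- Confidence level = 0.9
- Degrees of freedom = n - 2 = 27 - 2 = 25
- t*(α/2, 25) = 1.7081

Step 2: Calculate margin of error
Margin = 1.7081 × 0.1635 = 0.2793

Step 3: Construct interval
CI = 1.4912 ± 0.2793
CI = (1.2119, 1.7705)

Interpretation: We are 90% confident that the true slope β₁ lies between 1.2119 and 1.7705.
The interval does not include 0, suggesting a significant linear relationship.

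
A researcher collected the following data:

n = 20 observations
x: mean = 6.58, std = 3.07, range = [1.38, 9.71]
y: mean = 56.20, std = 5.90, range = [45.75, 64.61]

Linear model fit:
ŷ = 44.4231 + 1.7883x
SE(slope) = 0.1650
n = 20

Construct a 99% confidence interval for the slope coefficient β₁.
The 99% CI for β₁ is (1.3134, 2.2632)

Confidence interval for the slope:

The 99% CI for β₁ is: β̂₁ ± t*(α/2, n-2) × SE(β̂₁)

Step 1: Find critical t-value
- Confidence level = 0.99
- Degrees of freedom = n - 2 = 20 - 2 = 18
- t*(α/2, 18) = 2.8784

Step 2: Calculate margin of error
Margin = 2.8784 × 0.1650 = 0.4749

Step 3: Construct interval
CI = 1.7883 ± 0.4749
CI = (1.3134, 2.2632)

Interpretation: intervals built this way capture the true β₁ in 99% of repeated samples; here the plausible range for the per-unit effect of x on y is 1.3134 to 2.2632.
Since 0 is outside the interval, a two-sided test at α = 0.01 would reject H₀: β₁ = 0.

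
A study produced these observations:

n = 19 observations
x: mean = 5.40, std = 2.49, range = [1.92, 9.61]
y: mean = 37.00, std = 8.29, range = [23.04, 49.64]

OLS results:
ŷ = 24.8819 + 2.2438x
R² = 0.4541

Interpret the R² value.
The model explains 45.41% of the variance in y (R² = 0.4541), leaving 54.59% unexplained; the fit is moderate.

R² = 1 − SS_res/SS_tot compares the residual scatter to the total scatter of y about its mean.

Here R² = 0.4541:
- Explained: 45.41% of the variation in y
- Unexplained (residual): 100% − 45.41% = 54.59%
- Rule of thumb (below 0.3 weak; 0.3 to below 0.7 moderate; 0.7 and above strong) → moderate

Note: R² says nothing about causation, and a high R² does not by itself mean the linear form is appropriate — check the residuals.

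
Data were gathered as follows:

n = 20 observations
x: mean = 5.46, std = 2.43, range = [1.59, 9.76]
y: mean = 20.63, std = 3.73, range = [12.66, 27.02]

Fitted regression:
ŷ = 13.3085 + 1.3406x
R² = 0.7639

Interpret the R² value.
About 76.39% of the variability in y is accounted for by the regression on x (R² = 0.7639) — a strong linear fit.

The coefficient of determination R² is the fraction of the total variation in y that the fitted line accounts for.

Here R² = 0.7639:
- Explained: 76.39% of the variation in y
- Unexplained (residual): 100% − 76.39% = 23.61%
- Rule of thumb (below 0.3 weak; 0.3 to below 0.7 moderate; 0.7 and above strong) → strong

Calculation: R² = 1 − (SS_res / SS_tot), where SS_res is the sum of squared residuals and SS_tot the total sum of squares.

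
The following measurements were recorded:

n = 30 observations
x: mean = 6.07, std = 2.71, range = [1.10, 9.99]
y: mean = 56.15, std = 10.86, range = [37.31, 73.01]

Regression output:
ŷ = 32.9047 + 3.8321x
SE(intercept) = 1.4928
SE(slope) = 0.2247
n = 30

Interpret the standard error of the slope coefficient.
The slope 3.8321 is pinned down to within about ±0.2247 (one SE) by these data — relative uncertainty 5.9%, i.e. precise.

What SE measures:
- The standard error quantifies the sampling variability of the coefficient estimate
- It is the estimated standard deviation of β̂₁ across hypothetical repeated samples of the same size
- Smaller SE → more precise estimate

Relative precision:
- SE / |β̂₁| = 0.2247 / 3.8321 = 5.9%
- Rule of thumb (under 20%: precise; 20% to under 50%: moderately precise; 50% or more: imprecise) → precise

Link to the t-test: t = β̂₁ / SE(β̂₁) = 3.8321 / 0.2247 = 17.0543, the statistic for H₀: β₁ = 0.

What drives SE(β̂₁): larger n (here n = 30) → smaller SE; wider spread of x values → smaller SE; more residual scatter → larger SE.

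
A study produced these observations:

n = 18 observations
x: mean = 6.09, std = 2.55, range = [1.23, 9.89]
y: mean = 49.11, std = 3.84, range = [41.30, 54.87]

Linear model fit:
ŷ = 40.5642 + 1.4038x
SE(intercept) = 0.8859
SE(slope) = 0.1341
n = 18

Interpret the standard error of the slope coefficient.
SE(β̂₁) = 0.1341 is the estimated standard deviation of the slope estimate across repeated samples; relative to β̂₁ = 1.4038 that is 9.6%, a precise estimate.

SE(β̂₁) = s / √Sxx, where s is the residual standard deviation and Sxx = Σ(x − x̄)². It is the yardstick for how far β̂₁ = 1.4038 could plausibly be from the true slope.

Relative precision:
- SE / |β̂₁| = 0.1341 / 1.4038 = 9.6%
- Rule of thumb (under 20%: precise; 20% to under 50%: moderately precise; 50% or more: imprecise) → precise

Rough 95% range (±2 SE): 1.4038 ± 0.2682 → (1.1356, 1.6720).

What drives SE(β̂₁): wider spread of x values → smaller SE.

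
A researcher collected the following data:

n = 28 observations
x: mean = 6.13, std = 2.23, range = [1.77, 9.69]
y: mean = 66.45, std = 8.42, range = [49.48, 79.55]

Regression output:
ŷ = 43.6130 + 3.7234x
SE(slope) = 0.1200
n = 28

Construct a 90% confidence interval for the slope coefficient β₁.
The 90% CI for β₁ is (3.5187, 3.9281)

Confidence interval for the slope:

The 90% CI for β₁ is: β̂₁ ± t*(α/2, n-2) × SE(β̂₁)

Step 1: Find critical t-value
- Confidence level = 0.9
- Degrees of freedom = n - 2 = 28 - 2 = 26
- t*(α/2, 26) = 1.7056

Step 2: Calculate margin of error
Margin = 1.7056 × 0.1200 = 0.2047

Step 3: Construct interval
CI = 3.7234 ± 0.2047
CI = (3.5187, 3.9281)

Interpretation: intervals built this way capture the true β₁ in 90% of repeated samples; here the plausible range for the per-unit effect of x on y is 3.5187 to 3.9281.
The interval does not include 0, suggesting a significant linear relationship.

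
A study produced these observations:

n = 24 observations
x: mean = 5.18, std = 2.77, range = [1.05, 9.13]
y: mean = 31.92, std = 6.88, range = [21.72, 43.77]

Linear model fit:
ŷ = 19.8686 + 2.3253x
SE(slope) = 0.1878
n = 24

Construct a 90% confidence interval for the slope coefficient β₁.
The 90% CI for β₁ is (2.0028, 2.6478)

Confidence interval for the slope:

The 90% CI for β₁ is: β̂₁ ± t*(α/2, n-2) × SE(β̂₁)

Step 1: Find critical t-value
- Confidence level = 0.9
- Degrees of freedom = n - 2 = 24 - 2 = 22
- t*(α/2, 22) = 1.7171

Step 2: Calculate margin of error
Margin = 1.7171 × 0.1878 = 0.3225

Step 3: Construct interval
CI = 2.3253 ± 0.3225
CI = (2.0028, 2.6478)

Interpretation: intervals built this way capture the true β₁ in 90% of repeated samples; here the plausible range for the per-unit effect of x on y is 2.0028 to 2.6478.
The interval does not include 0, suggesting a significant linear relationship.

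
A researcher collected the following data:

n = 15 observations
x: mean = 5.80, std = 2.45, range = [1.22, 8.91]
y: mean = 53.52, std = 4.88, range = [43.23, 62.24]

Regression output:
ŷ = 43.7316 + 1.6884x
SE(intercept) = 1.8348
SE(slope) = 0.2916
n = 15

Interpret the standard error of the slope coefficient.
SE(β̂₁) = 0.2916 is the estimated standard deviation of the slope estimate across repeated samples; relative to β̂₁ = 1.6884 that is 17.3%, a precise estimate.

SE(β̂₁) = s / √Sxx, where s is the residual standard deviation and Sxx = Σ(x − x̄)². It is the yardstick for how far β̂₁ = 1.6884 could plausibly be from the true slope.

Relative precision:
- SE / |β̂₁| = 0.2916 / 1.6884 = 17.3%
- Rule of thumb (under 20%: precise; 20% to under 50%: moderately precise; 50% or more: imprecise) → precise

Link to the t-test: t = β̂₁ / SE(β̂₁) = 1.6884 / 0.2916 = 5.7901, the statistic for H₀: β₁ = 0.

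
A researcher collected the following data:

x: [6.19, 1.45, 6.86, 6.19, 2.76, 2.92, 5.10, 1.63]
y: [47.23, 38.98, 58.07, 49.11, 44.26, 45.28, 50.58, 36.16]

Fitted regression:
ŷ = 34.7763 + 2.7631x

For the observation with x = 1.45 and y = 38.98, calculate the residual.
Residual = 0.1972

The residual is the difference between the actual value and the predicted value:

Residual = y - ŷ

Step 1: Calculate predicted value
ŷ = 34.7763 + 2.7631 × 1.45
ŷ = 38.7828

Step 2: Calculate residual
Residual = 38.98 - 38.7828
Residual = 0.1972

Interpretation: the model underestimates the actual value by 0.1972 at this point (positive residual → observation lies above the fitted line).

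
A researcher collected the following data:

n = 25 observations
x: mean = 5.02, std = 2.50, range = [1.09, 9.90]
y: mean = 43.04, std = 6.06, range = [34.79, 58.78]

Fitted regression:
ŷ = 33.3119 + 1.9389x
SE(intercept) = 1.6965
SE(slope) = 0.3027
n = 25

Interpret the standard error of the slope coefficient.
The slope 1.9389 is pinned down to within about ±0.3027 (one SE) by these data — relative uncertainty 15.6%, i.e. precise.

SE(β̂₁) = s / √Sxx, where s is the residual standard deviation and Sxx = Σ(x − x̄)². It is the yardstick for how far β̂₁ = 1.9389 could plausibly be from the true slope.

Relative precision:
- SE / |β̂₁| = 0.3027 / 1.9389 = 15.6%
- Rule of thumb (under 20%: precise; 20% to under 50%: moderately precise; 50% or more: imprecise) → precise

Link to the t-test: t = β̂₁ / SE(β̂₁) = 1.9389 / 0.3027 = 6.4054, the statistic for H₀: β₁ = 0.

What drives SE(β̂₁): larger n (here n = 25) → smaller SE; more residual scatter → larger SE.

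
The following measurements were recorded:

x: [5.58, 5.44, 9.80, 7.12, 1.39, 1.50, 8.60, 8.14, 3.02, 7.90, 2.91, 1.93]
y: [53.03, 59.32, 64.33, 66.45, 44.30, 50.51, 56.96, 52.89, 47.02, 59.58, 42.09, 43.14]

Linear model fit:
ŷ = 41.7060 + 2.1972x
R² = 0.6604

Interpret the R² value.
The model explains 66.04% of the variance in y (R² = 0.6604), leaving 33.96% unexplained; the fit is moderate.

R² = 1 − SS_res/SS_tot compares the residual scatter to the total scatter of y about its mean.

Here R² = 0.6604:
- Explained: 66.04% of the variation in y
- Unexplained (residual): 100% − 66.04% = 33.96%
- Rule of thumb (below 0.3 weak; 0.3 to below 0.7 moderate; 0.7 and above strong) → moderate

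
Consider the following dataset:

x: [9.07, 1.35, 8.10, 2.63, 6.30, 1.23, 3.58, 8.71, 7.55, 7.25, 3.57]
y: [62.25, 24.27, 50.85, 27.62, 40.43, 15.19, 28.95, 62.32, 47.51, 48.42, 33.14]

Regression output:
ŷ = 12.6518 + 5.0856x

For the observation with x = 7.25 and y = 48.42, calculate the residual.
Residual = -1.1024

The residual is the difference between the actual value and the predicted value:

Residual = y - ŷ

Step 1: Calculate predicted value
ŷ = 12.6518 + 5.0856 × 7.25
ŷ = 49.5224

Step 2: Calculate residual
Residual = 48.42 - 49.5224
Residual = -1.1024

Interpretation: the model overestimates the actual value by 1.1024 at this point (negative residual → observation lies below the fitted line).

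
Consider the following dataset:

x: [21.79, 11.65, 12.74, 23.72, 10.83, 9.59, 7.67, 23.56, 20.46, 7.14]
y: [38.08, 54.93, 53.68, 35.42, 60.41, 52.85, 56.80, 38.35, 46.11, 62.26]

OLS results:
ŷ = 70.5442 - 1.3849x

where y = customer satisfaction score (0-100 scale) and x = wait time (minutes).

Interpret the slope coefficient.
On average, satisfaction score is about 1.3849 points lower for every extra minute of wait time.

β₁ = -1.3849 is the change in predicted satisfaction score (points) per additional minute of wait time.

Interpretation:
- Wait time up by 1 minute → predicted satisfaction score decreases by 1.3849 points
- This is a linear approximation: the same per-unit change is assumed across the whole observed x range
- The sign (−) gives the direction; the magnitude 1.3849 gives the size of the effect per minute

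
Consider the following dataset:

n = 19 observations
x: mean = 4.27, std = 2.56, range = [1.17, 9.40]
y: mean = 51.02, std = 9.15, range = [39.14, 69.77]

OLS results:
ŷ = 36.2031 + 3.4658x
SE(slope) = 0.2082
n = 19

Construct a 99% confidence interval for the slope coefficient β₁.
The 99% CI for β₁ is (2.8624, 4.0692)

Confidence interval for the slope:

The 99% CI for β₁ is: β̂₁ ± t*(α/2, n-2) × SE(β̂₁)

Step 1: Find critical t-value
- Confidence level = 0.99
- Degrees of freedom = n - 2 = 19 - 2 = 17
- t*(α/2, 17) = 2.8982

Step 2: Calculate margin of error
Margin = 2.8982 × 0.2082 = 0.6034

Step 3: Construct interval
CI = 3.4658 ± 0.6034
CI = (2.8624, 4.0692)

Interpretation: each one-unit increase in x is associated with a change in mean y of between 2.8624 and 4.0692, with 99% confidence.
Both endpoints are positive, so the data support a genuinely positive slope at this confidence level.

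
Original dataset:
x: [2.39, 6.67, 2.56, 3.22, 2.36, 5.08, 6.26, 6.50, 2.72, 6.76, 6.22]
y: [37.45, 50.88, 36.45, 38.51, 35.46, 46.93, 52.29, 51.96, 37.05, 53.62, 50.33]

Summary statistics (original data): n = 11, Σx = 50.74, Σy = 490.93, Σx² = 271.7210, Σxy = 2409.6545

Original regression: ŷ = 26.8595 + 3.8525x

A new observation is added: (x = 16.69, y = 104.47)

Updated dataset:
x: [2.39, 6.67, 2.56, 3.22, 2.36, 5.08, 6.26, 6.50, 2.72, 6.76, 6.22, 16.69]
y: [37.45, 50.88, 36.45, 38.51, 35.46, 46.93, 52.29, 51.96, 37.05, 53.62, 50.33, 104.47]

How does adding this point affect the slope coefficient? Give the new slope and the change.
New slope β₁ = 4.7125 versus 3.8525 before: a change of +0.8600 (+22.3%).

x = 16.69 lies well outside the original x-range [2.36, 6.76] (x̄ ≈ 4.61), so this observation has high leverage and can move the slope substantially.

Step 1: Update the sums with the new point (n goes from 11 to 12)
Σx  = 50.74 + 16.69 = 67.43
Σy  = 490.93 + 104.47 = 595.40
Σx² = 271.7210 + 16.69² = 271.7210 + 278.5561 = 550.2771
Σxy = 2409.6545 + 16.69×104.47 = 2409.6545 + 1743.6043 = 4153.2588

Step 2: Recompute the slope with b₁ = (nΣxy − ΣxΣy) / (nΣx² − (Σx)²)
Numerator   = 12×4153.2588 − 67.43×595.40 = 49839.1056 − 40147.8220 = 9691.2836
Denominator = 12×550.2771 − 67.43² = 6603.3252 − 4546.8049 = 2056.5203
b₁(new) = 9691.2836 / 2056.5203 = 4.7125

(Same formula on the original sums: (11×2409.6545 − 50.74×490.93) / (11×271.7210 − 50.74²) = 1596.4113 / 414.3834 = 3.8525, matching the given fit.)

Step 3: Change in slope
Δβ₁ = 4.7125 − 3.8525 = +0.8600
Relative change = +0.8600 / 3.8525 × 100% = +22.3%
→ the slope increases when the point is added.

Because the point sits above the extension of the original line at a high-leverage x, it tilts the fit up.
In practice: refit with and without it and report both if conclusions differ.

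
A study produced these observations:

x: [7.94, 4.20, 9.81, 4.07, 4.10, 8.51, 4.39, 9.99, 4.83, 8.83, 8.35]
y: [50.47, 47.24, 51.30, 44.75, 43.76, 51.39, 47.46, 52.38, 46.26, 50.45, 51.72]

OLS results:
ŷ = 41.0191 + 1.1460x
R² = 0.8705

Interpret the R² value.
R² = 0.8705 means 87.05% of the variation in y is explained by the linear relationship with x. This indicates a strong fit.

R² (coefficient of determination) measures the proportion of variance in y explained by the regression model.

Here R² = 0.8705:
- Explained: 87.05% of the variation in y
- Unexplained (residual): 100% − 87.05% = 12.95%
- Rule of thumb (below 0.3 weak; 0.3 to below 0.7 moderate; 0.7 and above strong) → strong

Calculation: R² = 1 − (SS_res / SS_tot), where SS_res is the sum of squared residuals and SS_tot the total sum of squares.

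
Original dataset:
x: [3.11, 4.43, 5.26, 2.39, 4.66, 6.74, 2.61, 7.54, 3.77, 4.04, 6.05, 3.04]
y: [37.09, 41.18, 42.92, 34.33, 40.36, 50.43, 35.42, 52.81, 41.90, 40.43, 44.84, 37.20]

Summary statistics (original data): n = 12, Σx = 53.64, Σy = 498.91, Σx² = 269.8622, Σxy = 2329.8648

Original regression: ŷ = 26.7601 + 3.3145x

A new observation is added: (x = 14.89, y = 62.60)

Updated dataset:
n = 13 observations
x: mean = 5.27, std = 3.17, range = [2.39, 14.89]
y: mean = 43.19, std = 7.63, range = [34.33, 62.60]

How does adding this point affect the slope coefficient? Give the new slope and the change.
The slope changes from 3.3145 to 2.3171 (change of -0.9974, or -30.1%).

x = 14.89 lies well outside the original x-range [2.39, 7.54] (x̄ ≈ 4.47), so this observation has high leverage and can move the slope substantially.

Step 1: Update the sums with the new point (n goes from 12 to 13)
Σx  = 53.64 + 14.89 = 68.53
Σy  = 498.91 + 62.60 = 561.51
Σx² = 269.8622 + 14.89² = 269.8622 + 221.7121 = 491.5743
Σxy = 2329.8648 + 14.89×62.60 = 2329.8648 + 932.1140 = 3261.9788

Step 2: Recompute the slope with b₁ = (nΣxy − ΣxΣy) / (nΣx² − (Σx)²)
Numerator   = 13×3261.9788 − 68.53×561.51 = 42405.7244 − 38480.2803 = 3925.4441
Denominator = 13×491.5743 − 68.53² = 6390.4659 − 4696.3609 = 1694.1050
b₁(new) = 3925.4441 / 1694.1050 = 2.3171

(Same formula on the original sums: (12×2329.8648 − 53.64×498.91) / (12×269.8622 − 53.64²) = 1196.8452 / 361.0968 = 3.3145, matching the given fit.)

Step 3: Change in slope
Δβ₁ = 2.3171 − 3.3145 = -0.9974
Relative change = -0.9974 / 3.3145 × 100% = -30.1%
→ the slope decreases when the point is added.

A high-leverage point only changes the slope if it is off the original line; here y = 62.60 is below the original trend, so the slope decreases.
In practice: examine leverage (hᵢ) and Cook's distance rather than deleting it automatically; investigate whether it comes from the same population as the rest of the sample.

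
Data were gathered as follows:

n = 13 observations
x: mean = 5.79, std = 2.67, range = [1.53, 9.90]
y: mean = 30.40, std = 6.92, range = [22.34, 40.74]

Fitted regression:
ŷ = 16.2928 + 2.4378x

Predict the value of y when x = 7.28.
ŷ = 34.0400

x = 7.28 lies inside the observed range [1.53, 9.90], so the fitted equation applies directly:

ŷ = 16.2928 + 2.4378 × 7.28
ŷ = 16.2928 + 17.7472
ŷ = 34.0400

This is a point prediction; actual observations scatter around it by roughly the residual standard deviation.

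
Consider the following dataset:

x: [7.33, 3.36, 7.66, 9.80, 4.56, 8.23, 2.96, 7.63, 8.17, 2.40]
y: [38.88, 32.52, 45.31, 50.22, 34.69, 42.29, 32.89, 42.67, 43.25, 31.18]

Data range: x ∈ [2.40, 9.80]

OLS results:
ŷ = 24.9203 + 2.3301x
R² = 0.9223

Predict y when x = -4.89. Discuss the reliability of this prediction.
The equation gives ŷ = 13.5261; however x = -4.89 is 7.29 units below the observed range, so this extrapolated value should not be trusted.

Prediction calculation:
ŷ = 24.9203 + 2.3301 × (-4.89)
ŷ = 13.5261

Reliability:
- Data range: x ∈ [2.40, 9.80]
- Prediction point: x = -4.89 is 7.29 units below the observed range → this is EXTRAPOLATION, not interpolation

Why that matters here:
- R² describes fit only over the sampled x values; it says nothing about behaviour beyond them
- The standard error of prediction grows with (x − x̄)², and x = -4.89 is far from x̄ = 6.21
- Real relationships often flatten, saturate, or turn nonlinear at extremes

Report the number if required, but flag clearly that it is an extrapolation.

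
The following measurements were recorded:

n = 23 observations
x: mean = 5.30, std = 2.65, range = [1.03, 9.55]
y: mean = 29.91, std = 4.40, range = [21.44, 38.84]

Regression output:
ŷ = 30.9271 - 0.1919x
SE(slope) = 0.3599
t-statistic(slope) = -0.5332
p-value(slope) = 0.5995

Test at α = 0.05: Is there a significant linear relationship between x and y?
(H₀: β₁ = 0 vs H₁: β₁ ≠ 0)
Since p-value = 0.5995 ≥ α = 0.05, fail to reject H₀ — the slope is not significantly different from 0.

Hypothesis test for the slope coefficient:

H₀: β₁ = 0 (no linear relationship)
H₁: β₁ ≠ 0 (linear relationship exists)

Test statistic: t = β̂₁ / SE(β̂₁) = -0.1919 / 0.3599 = -0.5332

p = 0.5995: how often a slope estimate this far from 0 (in SE units) would arise by chance if β₁ were truly 0.

Decision rule: reject H₀ if p-value < α.
p-value = 0.5995 ≥ α = 0.05 → fail to reject H₀.

There is not sufficient evidence at the 5% significance level to conclude that a linear relationship exists between x and y.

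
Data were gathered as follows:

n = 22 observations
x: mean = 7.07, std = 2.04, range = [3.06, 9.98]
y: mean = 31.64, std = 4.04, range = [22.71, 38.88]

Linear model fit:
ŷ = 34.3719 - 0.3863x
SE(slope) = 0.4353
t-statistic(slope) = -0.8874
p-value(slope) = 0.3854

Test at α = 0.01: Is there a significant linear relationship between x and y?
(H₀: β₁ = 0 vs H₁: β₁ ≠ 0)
p-value = 0.3854 ≥ α = 0.01, so we fail to reject H₀. The relationship is not significant.

Hypothesis test for the slope coefficient:

H₀: β₁ = 0 (no linear relationship)
H₁: β₁ ≠ 0 (linear relationship exists)

Test statistic: t = β̂₁ / SE(β̂₁) = -0.3863 / 0.4353 = -0.8874

With df = 20, the two-sided p-value for |t| = 0.8874 is 0.3854.

Decision rule: reject H₀ if p-value < α.
p-value = 0.3854 ≥ α = 0.01 → fail to reject H₀.

There is not sufficient evidence at the 1% significance level to conclude that a linear relationship exists between x and y.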